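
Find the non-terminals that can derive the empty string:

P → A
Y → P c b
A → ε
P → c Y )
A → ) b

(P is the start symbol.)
{ 'A', 'P' }

A non-terminal is nullable if it can derive ε (the empty string): either it has an ε-production, or it has a production whose right-hand side consists entirely of nullable non-terminals.

ε-productions: A → ε
So A is immediately nullable.
P → A: every symbol on the right is nullable, so P is nullable too.
No further non-terminal can be added: every production for the remaining non-terminals contains a terminal or a non-nullable non-terminal.
Nullable = { 'A', 'P' }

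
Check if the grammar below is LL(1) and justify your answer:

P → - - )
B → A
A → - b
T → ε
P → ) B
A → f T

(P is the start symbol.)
For P:
  PREDICT(P → '-' '-' ')') = { '-' }
  PREDICT(P → ')' B) = { ')' }
For A:
  PREDICT(A → '-' b) = { '-' }
  PREDICT(A → f T) = { 'f' }
B, T have a single production, so nothing to check there.

All predict sets are disjoint. The grammar IS LL(1).

Answer: Yes, the grammar is LL(1).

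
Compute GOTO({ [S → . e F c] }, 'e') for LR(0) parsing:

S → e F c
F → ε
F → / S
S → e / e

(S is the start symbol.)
GOTO(I, 'e') = CLOSURE({ [A → αX.β] : [A → α.Xβ] ∈ I, X = 'e' })

Items with dot before 'e', with the dot advanced:
  [S → . e F c] → [S → e . F c]
Closure of the advanced items:
  [S → e . F c] has the dot before F: add [F → .], [F → . / S]

GOTO = { [F → . / S], [F → .], [S → e . F c] }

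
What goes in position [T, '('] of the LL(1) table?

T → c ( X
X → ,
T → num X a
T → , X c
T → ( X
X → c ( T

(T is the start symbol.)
T → ( X

To find M[T, '('], we find productions for T where '(' is in the predict set (PREDICT(N → α) = (FIRST(α) \ {ε}) ∪ (FOLLOW(N) if α ⇒* ε)).

T → c ( X: PREDICT = { 'c' }
T → num X a: PREDICT = { 'num' }
T → , X c: PREDICT = { ',' }
T → ( X: PREDICT = { '(' }
  '(' is in predict set, so this production goes in M[T, '(']

M[T, '('] = T → ( X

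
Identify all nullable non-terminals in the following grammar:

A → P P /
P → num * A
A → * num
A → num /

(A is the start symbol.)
There are no ε-productions, so no non-terminal can derive ε.
No non-terminals are nullable.

Answer: None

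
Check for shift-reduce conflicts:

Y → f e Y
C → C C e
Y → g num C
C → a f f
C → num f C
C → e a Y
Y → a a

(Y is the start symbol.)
Yes — I6: [Y → g num C .] vs [C → . a f f]; I11: [C → num f C .] vs [C → . a f f]; I13: [C → C C e .] vs [C → e . a Y]

Augment with Y' → Y and build the canonical LR(0) collection (I0 = CLOSURE({[Y' → . Y]}), then GOTO on every symbol after a dot until no new states appear). It has 21 states:
  I0: { [Y → . a a], [Y → . f e Y], [Y → . g num C], [Y' → . Y] }  — shift
  I1: { [Y' → Y .] }  — accept
  I2: { [Y → a . a] }  — shift
  I3: { [Y → f . e Y] }  — shift
  I4: { [Y → g . num C] }  — shift
  I5: { [C → . C C e], [C → . a f f], [C → . e a Y], [C → . num f C], [Y → g num . C] }  — shift
  I6: { [C → . C C e], [C → . a f f], [C → . e a Y], [C → . num f C], [C → C . C e], [Y → g num C .] }  — shift, reduce
  I7: { [C → a . f f] }  — shift
  I8: { [C → e . a Y] }  — shift
  I9: { [C → num . f C] }  — shift
  I10: { [C → . C C e], [C → . a f f], [C → . e a Y], [C → . num f C], [C → num f . C] }  — shift
  I11: { [C → . C C e], [C → . a f f], [C → . e a Y], [C → . num f C], [C → C . C e], [C → num f C .] }  — shift, reduce
  I12: { [C → . C C e], [C → . a f f], [C → . e a Y], [C → . num f C], [C → C . C e], [C → C C . e] }  — shift
  I13: { [C → C C e .], [C → e . a Y] }  — shift, reduce
  I14: { [C → e a . Y], [Y → . a a], [Y → . f e Y], [Y → . g num C] }  — shift
  I15: { [C → e a Y .] }  — reduce
  I16: { [C → a f . f] }  — shift
  I17: { [C → a f f .] }  — reduce
  I18: { [Y → . a a], [Y → . f e Y], [Y → . g num C], [Y → f e . Y] }  — shift
  I19: { [Y → f e Y .] }  — reduce
  I20: { [Y → a a .] }  — reduce

I6 contains reduce item [Y → g num C .] and shift items [C → . a f f], [C → . e a Y], [C → . num f C] — shift-reduce conflict.
I11 contains reduce item [C → num f C .] and shift items [C → . a f f], [C → . e a Y], [C → . num f C] — shift-reduce conflict.
I13 contains reduce item [C → C C e .] and shift item [C → e . a Y] — shift-reduce conflict.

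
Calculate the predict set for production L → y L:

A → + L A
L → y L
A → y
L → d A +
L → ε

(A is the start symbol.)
PREDICT(L → y L) = (FIRST(RHS) \ {ε}) ∪ (FOLLOW(L) if ε ∈ FIRST(RHS), i.e. RHS ⇒* ε)
FIRST(y L) = { 'y' }
ε ∉ FIRST(y L), so FOLLOW(L) is not added.
PREDICT(L → y L) = { 'y' }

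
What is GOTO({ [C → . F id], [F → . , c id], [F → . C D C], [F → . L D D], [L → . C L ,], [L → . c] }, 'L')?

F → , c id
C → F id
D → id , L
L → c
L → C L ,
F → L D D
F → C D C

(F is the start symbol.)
GOTO(I, 'L') = CLOSURE({ [A → αX.β] : [A → α.Xβ] ∈ I, X = 'L' })

Items with dot before 'L', with the dot advanced:
  [F → . L D D] → [F → L . D D]
Closure of the advanced items:
  [F → L . D D] has the dot before D: add [D → . id , L]

GOTO = { [D → . id , L], [F → L . D D] }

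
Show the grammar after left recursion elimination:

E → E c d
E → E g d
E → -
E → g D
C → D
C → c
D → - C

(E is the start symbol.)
E is directly left-recursive. The standard transformation for
  A → A α₁ | ... | A α_m | β₁ | ... | β_n
is
  A  → β₁ A' | ... | β_n A'
  A' → α₁ A' | ... | α_m A' | ε

E → - becomes E → - E'
E → g D becomes E → g D E'
E → E c d becomes E' → c d E'
E → E g d becomes E' → g d E'
Add E' → ε

Productions for other non-terminals are unchanged:
  C → D
  C → c
  D → - C

Resulting grammar:
E → - E'
E → g D E'
E' → c d E'
E' → g d E'
E' → ε
C → D
C → c
D → - C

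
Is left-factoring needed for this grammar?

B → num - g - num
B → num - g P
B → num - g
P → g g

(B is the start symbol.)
Left-factoring is needed when two productions for the same non-terminal
share a common prefix on the right-hand side.

Productions for B:
  B → num - g - num
  B → num - g P
  B → num - g

Found common prefix 'num - g' in productions for B

Answer: Yes, B has productions with common prefix 'num - g'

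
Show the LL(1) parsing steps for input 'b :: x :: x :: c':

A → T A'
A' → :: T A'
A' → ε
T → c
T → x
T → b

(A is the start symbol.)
LL(1) parsing maintains a stack (initially the start symbol over $) and the input. At each step: if the stack top is a terminal, match it against the current input token; if it is a non-terminal N, replace it with the RHS of M[N, lookahead] (the unique production whose predict set contains the lookahead).

Stack is shown with the top on the left.

Stack      Input               Action
-------------------------------------
A $        b :: x :: x :: c $  output A → T A'
T A' $     b :: x :: x :: c $  output T → b
b A' $     b :: x :: x :: c $  match 'b'
A' $       :: x :: x :: c $    output A' → :: T A'
:: T A' $  :: x :: x :: c $    match '::'
T A' $     x :: x :: c $       output T → x
x A' $     x :: x :: c $       match 'x'
A' $       :: x :: c $         output A' → :: T A'
:: T A' $  :: x :: c $         match '::'
T A' $     x :: c $            output T → x
x A' $     x :: c $            match 'x'
A' $       :: c $              output A' → :: T A'
:: T A' $  :: c $              match '::'
T A' $     c $                 output T → c
c A' $     c $                 match 'c'
A' $       $                   output A' → ε
$          $                   accept

The string is accepted.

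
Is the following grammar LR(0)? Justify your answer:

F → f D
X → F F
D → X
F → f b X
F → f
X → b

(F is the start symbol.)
A grammar is LR(0) if no state in the canonical LR(0) collection has:
  - both a shift item (dot before a terminal) and a complete item (shift-reduce conflict), or
  - two or more complete items (reduce-reduce conflict; the accept item [F' → F .] counts as a complete item here).

Augment with F' → F and build the canonical LR(0) collection (I0 = CLOSURE({[F' → . F]}), then GOTO on every symbol after a dot until no new states appear). It has 10 states:
  I0: { [F → . f D], [F → . f b X], [F → . f], [F' → . F] }  — shift
  I1: { [F' → F .] }  — accept
  I2: { [D → . X], [F → . f D], [F → . f b X], [F → . f], [F → f . D], [F → f . b X], [F → f .], [X → . F F], [X → . b] }  — shift, reduce
  I3: { [F → f D .] }  — reduce
  I4: { [F → . f D], [F → . f b X], [F → . f], [X → F . F] }  — shift
  I5: { [D → X .] }  — reduce
  I6: { [F → . f D], [F → . f b X], [F → . f], [F → f b . X], [X → . F F], [X → . b], [X → b .] }  — shift, reduce
  I7: { [F → f b X .] }  — reduce
  I8: { [X → b .] }  — reduce
  I9: { [X → F F .] }  — reduce

Conflict in state I2:
  Shift-reduce conflict between [F → f .] and [F → . f]
So the grammar is NOT LR(0).

Answer: No. Shift-reduce conflict between [F → f .] and [F → . f]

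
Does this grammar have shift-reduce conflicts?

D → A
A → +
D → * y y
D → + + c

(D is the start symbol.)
Augment with D' → D and build the canonical LR(0) collection (I0 = CLOSURE({[D' → . D]}), then GOTO on every symbol after a dot until no new states appear). It has 9 states:
  I0: { [A → . +], [D → . * y y], [D → . + + c], [D → . A], [D' → . D] }  — shift
  I1: { [D → * . y y] }  — shift
  I2: { [A → + .], [D → + . + c] }  — shift, reduce
  I3: { [D → A .] }  — reduce
  I4: { [D' → D .] }  — accept
  I5: { [D → + + . c] }  — shift
  I6: { [D → + + c .] }  — reduce
  I7: { [D → * y . y] }  — shift
  I8: { [D → * y y .] }  — reduce

I2 contains reduce item [A → + .] and shift item [D → + . + c] — shift-reduce conflict.

Answer: Yes — I2: [A → + .] vs [D → + . + c]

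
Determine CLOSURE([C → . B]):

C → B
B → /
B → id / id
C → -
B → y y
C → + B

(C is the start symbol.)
{ [B → . /], [B → . id / id], [B → . y y], [C → . B] }

To compute CLOSURE, for each item [A → α.Bβ] where B is a non-terminal, add [B → .γ] for all productions B → γ; repeat for the newly added items until nothing changes.

Start with: [C → . B]
  [C → . B] has the dot before B: add [B → . /], [B → . id / id], [B → . y y]
No further items can be added.

CLOSURE = { [B → . /], [B → . id / id], [B → . y y], [C → . B] }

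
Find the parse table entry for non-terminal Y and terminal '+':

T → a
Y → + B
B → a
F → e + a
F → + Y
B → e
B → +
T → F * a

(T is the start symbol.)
Y → + B

To find M[Y, '+'], we find productions for Y where '+' is in the predict set (PREDICT(N → α) = (FIRST(α) \ {ε}) ∪ (FOLLOW(N) if α ⇒* ε)).

Y → + B: PREDICT = { '+' }
  '+' is in predict set, so this production goes in M[Y, '+']

M[Y, '+'] = Y → + B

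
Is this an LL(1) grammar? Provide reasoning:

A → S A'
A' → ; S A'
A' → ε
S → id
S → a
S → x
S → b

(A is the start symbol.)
Yes, the grammar is LL(1).

A grammar is LL(1) if for each non-terminal N with multiple productions, the predict sets of those productions are pairwise disjoint, where PREDICT(N → α) = (FIRST(α) \ {ε}) ∪ (FOLLOW(N) if α ⇒* ε).

Relevant sets:
  FOLLOW(A') = { $ }

For A':
  PREDICT(A' → ';' S A') = { ';' }
  PREDICT(A' → ε) = { $ }
For S:
  PREDICT(S → id) = { 'id' }
  PREDICT(S → a) = { 'a' }
  PREDICT(S → x) = { 'x' }
  PREDICT(S → b) = { 'b' }
A has a single production, so nothing to check there.

All predict sets are disjoint. The grammar IS LL(1).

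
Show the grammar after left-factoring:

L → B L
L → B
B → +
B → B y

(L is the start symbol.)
Left-factoring transforms A → αβ₁ | αβ₂ into A → αA' and A' → β₁ | β₂
(α is the longest common prefix among the alternatives). Repeat until
no nonterminal has two alternatives with a common prefix.

Round 1: L has alternatives sharing prefix 'B'. Introduce L': L → B L'
  Add: L' → L
  Add: L' → ε

No remaining common prefixes — done.

Resulting grammar:
L → B L'
L' → L
L' → ε
B → +
B → B y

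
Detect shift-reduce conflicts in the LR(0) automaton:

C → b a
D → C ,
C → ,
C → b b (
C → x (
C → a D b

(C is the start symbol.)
Augment with C' → C and build the canonical LR(0) collection (I0 = CLOSURE({[C' → . C]}), then GOTO on every symbol after a dot until no new states appear). It has 14 states:
  I0: { [C → . ,], [C → . a D b], [C → . b a], [C → . b b (], [C → . x (], [C' → . C] }  — shift
  I1: { [C → , .] }  — reduce
  I2: { [C' → C .] }  — accept
  I3: { [C → . ,], [C → . a D b], [C → . b a], [C → . b b (], [C → . x (], [C → a . D b], [D → . C ,] }  — shift
  I4: { [C → b . a], [C → b . b (] }  — shift
  I5: { [C → x . (] }  — shift
  I6: { [C → x ( .] }  — reduce
  I7: { [C → b a .] }  — reduce
  I8: { [C → b b . (] }  — shift
  I9: { [C → b b ( .] }  — reduce
  I10: { [D → C . ,] }  — shift
  I11: { [C → a D . b] }  — shift
  I12: { [C → a D b .] }  — reduce
  I13: { [D → C , .] }  — reduce

No state contains both a complete item and a shift item.

Answer: No shift-reduce conflicts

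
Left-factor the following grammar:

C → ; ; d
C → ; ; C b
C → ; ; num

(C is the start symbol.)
Left-factoring transforms A → αβ₁ | αβ₂ into A → αA' and A' → β₁ | β₂
(α is the longest common prefix among the alternatives). Repeat until
no nonterminal has two alternatives with a common prefix.

Round 1: C has alternatives sharing prefix '; ;'. Introduce C': C → ; ; C'
  Add: C' → d
  Add: C' → C b
  Add: C' → num

No remaining common prefixes — done.

Resulting grammar:
C → ; ; C'
C' → d
C' → C b
C' → num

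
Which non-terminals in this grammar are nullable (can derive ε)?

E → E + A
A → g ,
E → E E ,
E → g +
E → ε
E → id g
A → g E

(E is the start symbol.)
ε-productions: E → ε
So E is immediately nullable.
No further non-terminal can be added: every production for the remaining non-terminals contains a terminal or a non-nullable non-terminal.
Nullable = { 'E' }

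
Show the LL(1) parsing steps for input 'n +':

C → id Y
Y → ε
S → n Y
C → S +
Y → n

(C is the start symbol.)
LL(1) parsing maintains a stack (initially the start symbol over $) and the input. At each step: if the stack top is a terminal, match it against the current input token; if it is a non-terminal N, replace it with the RHS of M[N, lookahead] (the unique production whose predict set contains the lookahead).

Stack is shown with the top on the left.

Stack    Input  Action
----------------------
C $      n + $  output C → S +
S + $    n + $  output S → n Y
n Y + $  n + $  match 'n'
Y + $    + $    output Y → ε
+ $      + $    match '+'
$        $      accept

The string is accepted.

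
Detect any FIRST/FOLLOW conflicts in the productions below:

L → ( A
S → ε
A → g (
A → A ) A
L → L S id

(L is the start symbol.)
Nullable non-terminals: S.
S has a nullable alternative but only one production, so nothing to check.

A, L have no nullable alternative, so no FIRST/FOLLOW check is needed there.

No FIRST/FOLLOW conflicts found.

Answer: No FIRST/FOLLOW conflicts.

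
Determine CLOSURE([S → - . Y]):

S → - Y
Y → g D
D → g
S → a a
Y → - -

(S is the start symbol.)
{ [S → - . Y], [Y → . - -], [Y → . g D] }

To compute CLOSURE, for each item [A → α.Bβ] where B is a non-terminal, add [B → .γ] for all productions B → γ; repeat for the newly added items until nothing changes.

Start with: [S → - . Y]
  [S → - . Y] has the dot before Y: add [Y → . g D], [Y → . - -]
No further items can be added.

CLOSURE = { [S → - . Y], [Y → . - -], [Y → . g D] }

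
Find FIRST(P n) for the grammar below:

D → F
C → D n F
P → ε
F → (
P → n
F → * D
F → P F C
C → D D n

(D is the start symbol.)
FIRST sets of the non-terminals involved (from the grammar, by fixed-point iteration):
  FIRST(P) = { 'n', ε }

To compute FIRST(P n), process the symbols left to right:
Symbol P is a non-terminal. Add FIRST(P) \ {ε} = { 'n' }
P is nullable (ε ∈ FIRST(P)), continue to the next symbol.
Symbol n is a terminal. Add 'n' and stop.
FIRST(P n) = { 'n' }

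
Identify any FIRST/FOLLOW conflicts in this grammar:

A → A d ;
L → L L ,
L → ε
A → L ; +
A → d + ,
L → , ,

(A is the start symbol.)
A FIRST/FOLLOW conflict occurs when a non-terminal N has a nullable alternative N → β (β ⇒* ε) and another alternative N → α with FIRST(α) ∩ FOLLOW(N) ≠ ∅: on such a lookahead the parser cannot decide between expanding α and letting N vanish via β.

Nullable non-terminals: L.
FIRST sets used below: FIRST(L) = { ',', ε }

L: nullable alternative(s) L → ε; FOLLOW(L) = { ',', ';' }
  L → L L ,: FIRST \ {ε} = { ',' } — overlaps FOLLOW(L) on { ',' }: CONFLICT
  L → ε: FIRST \ {ε} = { } — this is the only nullable alternative, skip
  L → , ,: FIRST \ {ε} = { ',' } — overlaps FOLLOW(L) on { ',' }: CONFLICT

A has no nullable alternative, so no FIRST/FOLLOW check is needed there.

So the grammar has 2 FIRST/FOLLOW conflicts (marked CONFLICT above).

Answer: Yes. L → L L ',' with FOLLOW(L) on { ',' }; L → ',' ',' with FOLLOW(L) on { ',' }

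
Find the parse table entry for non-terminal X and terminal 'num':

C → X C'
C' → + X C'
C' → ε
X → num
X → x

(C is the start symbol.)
To find M[X, 'num'], we find productions for X where 'num' is in the predict set (PREDICT(N → α) = (FIRST(α) \ {ε}) ∪ (FOLLOW(N) if α ⇒* ε)).

X → num: PREDICT = { 'num' }
  'num' is in predict set, so this production goes in M[X, 'num']
X → x: PREDICT = { 'x' }

M[X, 'num'] = X → num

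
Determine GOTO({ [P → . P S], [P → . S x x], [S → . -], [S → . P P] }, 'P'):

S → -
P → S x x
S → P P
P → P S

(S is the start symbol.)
GOTO(I, 'P') = CLOSURE({ [A → αX.β] : [A → α.Xβ] ∈ I, X = 'P' })

Items with dot before 'P', with the dot advanced:
  [P → . P S] → [P → P . S]
  [S → . P P] → [S → P . P]
Closure of the advanced items:
  [P → P . S] has the dot before S: add [S → . -], [S → . P P]
  [S → P . P] has the dot before P: add [P → . S x x], [P → . P S]

GOTO = { [P → . P S], [P → . S x x], [P → P . S], [S → . -], [S → . P P], [S → P . P] }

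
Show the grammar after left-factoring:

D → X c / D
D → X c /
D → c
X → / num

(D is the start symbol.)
Left-factoring transforms A → αβ₁ | αβ₂ into A → αA' and A' → β₁ | β₂
(α is the longest common prefix among the alternatives). Repeat until
no nonterminal has two alternatives with a common prefix.

Round 1: D has alternatives sharing prefix 'X c /'. Introduce D': D → X c / D'
  Add: D' → D
  Add: D' → ε

No remaining common prefixes — done.

Resulting grammar:
D → X c / D'
D' → D
D' → ε
D → c
X → / num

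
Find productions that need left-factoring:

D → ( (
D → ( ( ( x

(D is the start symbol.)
Left-factoring is needed when two productions for the same non-terminal
share a common prefix on the right-hand side.

Productions for D:
  D → ( (
  D → ( ( ( x

Found common prefix '( (' in productions for D

Answer: Yes, D has productions with common prefix '( ('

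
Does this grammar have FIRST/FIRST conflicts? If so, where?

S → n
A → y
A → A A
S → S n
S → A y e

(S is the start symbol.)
Yes. S → n / S → S n on { 'n' }; S → S n / S → A y e on { 'y' }; A → y / A → A A on { 'y' }

FIRST sets of the non-terminals at (or reachable through a nullable prefix from) the front of some alternative:
  FIRST(S) = { 'n', 'y' }
  FIRST(A) = { 'y' }

Productions for S:
  S → n: FIRST = { 'n' }
  S → S n: FIRST = { 'n', 'y' }
  S → A y e: FIRST = { 'y' }
Productions for A:
  A → y: FIRST = { 'y' }
  A → A A: FIRST = { 'y' }

Conflict for S: S → n and S → S n
  Overlap: { 'n' }
Conflict for S: S → S n and S → A y e
  Overlap: { 'y' }
Conflict for A: A → y and A → A A
  Overlap: { 'y' }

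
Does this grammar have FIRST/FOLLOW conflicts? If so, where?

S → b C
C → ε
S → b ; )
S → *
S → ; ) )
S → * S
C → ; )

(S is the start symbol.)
A FIRST/FOLLOW conflict occurs when a non-terminal N has a nullable alternative N → β (β ⇒* ε) and another alternative N → α with FIRST(α) ∩ FOLLOW(N) ≠ ∅: on such a lookahead the parser cannot decide between expanding α and letting N vanish via β.

Nullable non-terminals: C.

C: nullable alternative(s) C → ε; FOLLOW(C) = { $ }
  C → ε: FIRST \ {ε} = { } — this is the only nullable alternative, skip
  C → ; ): FIRST \ {ε} = { ';' } — disjoint from FOLLOW(C)

S has no nullable alternative, so no FIRST/FOLLOW check is needed there.

No FIRST/FOLLOW conflicts found.

Answer: No FIRST/FOLLOW conflicts.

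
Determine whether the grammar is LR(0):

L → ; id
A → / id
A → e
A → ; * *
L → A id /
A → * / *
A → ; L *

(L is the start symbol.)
A grammar is LR(0) if no state in the canonical LR(0) collection has:
  - both a shift item (dot before a terminal) and a complete item (shift-reduce conflict), or
  - two or more complete items (reduce-reduce conflict; the accept item [L' → L .] counts as a complete item here).

Augment with L' → L and build the canonical LR(0) collection (I0 = CLOSURE({[L' → . L]}), then GOTO on every symbol after a dot until no new states appear). It has 17 states:
  I0: { [A → . * / *], [A → . / id], [A → . ; * *], [A → . ; L *], [A → . e], [L → . ; id], [L → . A id /], [L' → . L] }  — shift
  I1: { [A → * . / *] }  — shift
  I2: { [A → / . id] }  — shift
  I3: { [A → . * / *], [A → . / id], [A → . ; * *], [A → . ; L *], [A → . e], [A → ; . * *], [A → ; . L *], [L → . ; id], [L → . A id /], [L → ; . id] }  — shift
  I4: { [L → A . id /] }  — shift
  I5: { [L' → L .] }  — accept
  I6: { [A → e .] }  — reduce
  I7: { [L → A id . /] }  — shift
  I8: { [L → A id / .] }  — reduce
  I9: { [A → * . / *], [A → ; * . *] }  — shift
  I10: { [A → ; L . *] }  — shift
  I11: { [L → ; id .] }  — reduce
  I12: { [A → ; L * .] }  — reduce
  I13: { [A → ; * * .] }  — reduce
  I14: { [A → * / . *] }  — shift
  I15: { [A → * / * .] }  — reduce
  I16: { [A → / id .] }  — reduce

Every state is either a pure shift/goto state or contains exactly one complete item and nothing to shift — no conflicts. The grammar is LR(0).

Answer: Yes, the grammar is LR(0)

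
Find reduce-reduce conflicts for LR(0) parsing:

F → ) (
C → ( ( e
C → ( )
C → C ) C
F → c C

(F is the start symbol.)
No reduce-reduce conflicts

Augment with F' → F and build the canonical LR(0) collection (I0 = CLOSURE({[F' → . F]}), then GOTO on every symbol after a dot until no new states appear). It has 12 states:
  I0: { [F → . ) (], [F → . c C], [F' → . F] }  — shift
  I1: { [F → ) . (] }  — shift
  I2: { [F' → F .] }  — accept
  I3: { [C → . ( ( e], [C → . ( )], [C → . C ) C], [F → c . C] }  — shift
  I4: { [C → ( . ( e], [C → ( . )] }  — shift
  I5: { [C → C . ) C], [F → c C .] }  — shift, reduce
  I6: { [C → . ( ( e], [C → . ( )], [C → . C ) C], [C → C ) . C] }  — shift
  I7: { [C → C ) C .], [C → C . ) C] }  — shift, reduce
  I8: { [C → ( ( . e] }  — shift
  I9: { [C → ( ) .] }  — reduce
  I10: { [C → ( ( e .] }  — reduce
  I11: { [F → ) ( .] }  — reduce

No state contains more than one complete item.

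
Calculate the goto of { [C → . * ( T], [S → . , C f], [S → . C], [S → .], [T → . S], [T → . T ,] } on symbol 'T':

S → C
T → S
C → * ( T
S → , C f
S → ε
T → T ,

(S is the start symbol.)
GOTO(I, 'T') = CLOSURE({ [A → αX.β] : [A → α.Xβ] ∈ I, X = 'T' })

Items with dot before 'T', with the dot advanced:
  [T → . T ,] → [T → T . ,]
Closure adds nothing (no advanced item has the dot before a non-terminal).

GOTO = { [T → T . ,] }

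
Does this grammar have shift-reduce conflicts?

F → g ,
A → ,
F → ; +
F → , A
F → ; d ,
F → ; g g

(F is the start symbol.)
A shift-reduce conflict occurs when an LR(0) state has both:
  - a complete (reduce) item [A → α .] (dot at the end), and
  - a shift item [B → β . c γ] (dot before a terminal).

Augment with F' → F and build the canonical LR(0) collection (I0 = CLOSURE({[F' → . F]}), then GOTO on every symbol after a dot until no new states appear). It has 13 states:
  I0: { [F → . , A], [F → . ; +], [F → . ; d ,], [F → . ; g g], [F → . g ,], [F' → . F] }  — shift
  I1: { [A → . ,], [F → , . A] }  — shift
  I2: { [F → ; . +], [F → ; . d ,], [F → ; . g g] }  — shift
  I3: { [F' → F .] }  — accept
  I4: { [F → g . ,] }  — shift
  I5: { [F → g , .] }  — reduce
  I6: { [F → ; + .] }  — reduce
  I7: { [F → ; d . ,] }  — shift
  I8: { [F → ; g . g] }  — shift
  I9: { [F → ; g g .] }  — reduce
  I10: { [F → ; d , .] }  — reduce
  I11: { [A → , .] }  — reduce
  I12: { [F → , A .] }  — reduce

No state contains both a complete item and a shift item.

Answer: No shift-reduce conflicts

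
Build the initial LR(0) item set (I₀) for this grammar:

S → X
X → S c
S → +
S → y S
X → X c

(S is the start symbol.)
{ [S → . +], [S → . X], [S → . y S], [S' → . S], [X → . S c], [X → . X c] }

First, augment the grammar with S' → S
I₀ = CLOSURE({ [S' → . S] }):
  [S' → . S] has the dot before S: add [S → . X], [S → . +], [S → . y S]
  [S → . X] has the dot before X: add [X → . S c], [X → . X c]
No further items can be added.

I₀ = { [S → . +], [S → . X], [S → . y S], [S' → . S], [X → . S c], [X → . X c] }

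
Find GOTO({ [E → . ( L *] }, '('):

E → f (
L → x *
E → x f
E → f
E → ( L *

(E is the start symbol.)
{ [E → ( . L *], [L → . x *] }

GOTO(I, '(') = CLOSURE({ [A → αX.β] : [A → α.Xβ] ∈ I, X = '(' })

Items with dot before '(', with the dot advanced:
  [E → . ( L *] → [E → ( . L *]
Closure of the advanced items:
  [E → ( . L *] has the dot before L: add [L → . x *]

GOTO = { [E → ( . L *], [L → . x *] }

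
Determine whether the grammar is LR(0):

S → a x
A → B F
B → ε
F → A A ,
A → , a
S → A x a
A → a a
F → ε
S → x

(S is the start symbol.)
A grammar is LR(0) if no state in the canonical LR(0) collection has:
  - both a shift item (dot before a terminal) and a complete item (shift-reduce conflict), or
  - two or more complete items (reduce-reduce conflict; the accept item [S' → S .] counts as a complete item here).

Augment with S' → S and build the canonical LR(0) collection (I0 = CLOSURE({[S' → . S]}), then GOTO on every symbol after a dot until no new states appear). It has 17 states:
  I0: { [A → . , a], [A → . B F], [A → . a a], [B → .], [S → . A x a], [S → . a x], [S → . x], [S' → . S] }  — shift, reduce
  I1: { [A → , . a] }  — shift
  I2: { [S → A . x a] }  — shift
  I3: { [A → . , a], [A → . B F], [A → . a a], [A → B . F], [B → .], [F → . A A ,], [F → .] }  — shift, 2 reduces
  I4: { [S' → S .] }  — accept
  I5: { [A → a . a], [S → a . x] }  — shift
  I6: { [S → x .] }  — reduce
  I7: { [A → a a .] }  — reduce
  I8: { [S → a x .] }  — reduce
  I9: { [A → . , a], [A → . B F], [A → . a a], [B → .], [F → A . A ,] }  — shift, reduce
  I10: { [A → B F .] }  — reduce
  I11: { [A → a . a] }  — shift
  I12: { [F → A A . ,] }  — shift
  I13: { [F → A A , .] }  — reduce
  I14: { [S → A x . a] }  — shift
  I15: { [S → A x a .] }  — reduce
  I16: { [A → , a .] }  — reduce

Conflict in state I0:
  Shift-reduce conflict between [B → .] and [A → . , a]
So the grammar is NOT LR(0).

Answer: No. Shift-reduce conflict between [B → .] and [A → . , a]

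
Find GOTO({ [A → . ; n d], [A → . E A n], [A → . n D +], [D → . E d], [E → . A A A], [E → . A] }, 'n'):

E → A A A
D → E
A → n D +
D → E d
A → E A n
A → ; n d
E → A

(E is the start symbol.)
GOTO(I, 'n') = CLOSURE({ [A → αX.β] : [A → α.Xβ] ∈ I, X = 'n' })

Items with dot before 'n', with the dot advanced:
  [A → . n D +] → [A → n . D +]
Closure of the advanced items:
  [A → n . D +] has the dot before D: add [D → . E], [D → . E d]
  [D → . E] has the dot before E: add [E → . A A A], [E → . A]
  [E → . A A A] has the dot before A: add [A → . n D +], [A → . E A n], [A → . ; n d]

GOTO = { [A → . ; n d], [A → . E A n], [A → . n D +], [A → n . D +], [D → . E d], [D → . E], [E → . A A A], [E → . A] }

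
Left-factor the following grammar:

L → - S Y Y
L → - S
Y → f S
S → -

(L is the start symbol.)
Left-factoring transforms A → αβ₁ | αβ₂ into A → αA' and A' → β₁ | β₂
(α is the longest common prefix among the alternatives). Repeat until
no nonterminal has two alternatives with a common prefix.

Round 1: L has alternatives sharing prefix '- S'. Introduce L': L → - S L'
  Add: L' → Y Y
  Add: L' → ε

No remaining common prefixes — done.

Resulting grammar:
L → - S L'
L' → Y Y
L' → ε
Y → f S
S → -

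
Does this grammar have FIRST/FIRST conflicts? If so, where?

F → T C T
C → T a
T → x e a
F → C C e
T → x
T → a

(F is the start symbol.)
Yes. F → T C T / F → C C e on { 'a', 'x' }; T → x e a / T → x on { 'x' }

FIRST sets of the non-terminals at (or reachable through a nullable prefix from) the front of some alternative:
  FIRST(T) = { 'a', 'x' }
  FIRST(C) = { 'a', 'x' }

Productions for F:
  F → T C T: FIRST = { 'a', 'x' }
  F → C C e: FIRST = { 'a', 'x' }
Productions for T:
  T → x e a: FIRST = { 'x' }
  T → x: FIRST = { 'x' }
  T → a: FIRST = { 'a' }
C has only one production, so no FIRST/FIRST conflict is possible there.

Conflict for F: F → T C T and F → C C e
  Overlap: { 'a', 'x' }
Conflict for T: T → x e a and T → x
  Overlap: { 'x' }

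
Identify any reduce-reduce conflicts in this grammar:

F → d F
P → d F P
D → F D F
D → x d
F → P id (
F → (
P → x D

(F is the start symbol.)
No reduce-reduce conflicts

Augment with F' → F and build the canonical LR(0) collection (I0 = CLOSURE({[F' → . F]}), then GOTO on every symbol after a dot until no new states appear). It has 18 states:
  I0: { [F → . (], [F → . P id (], [F → . d F], [F' → . F], [P → . d F P], [P → . x D] }  — shift
  I1: { [F → ( .] }  — reduce
  I2: { [F' → F .] }  — accept
  I3: { [F → P . id (] }  — shift
  I4: { [F → . (], [F → . P id (], [F → . d F], [F → d . F], [P → . d F P], [P → . x D], [P → d . F P] }  — shift
  I5: { [D → . F D F], [D → . x d], [F → . (], [F → . P id (], [F → . d F], [P → . d F P], [P → . x D], [P → x . D] }  — shift
  I6: { [P → x D .] }  — reduce
  I7: { [D → . F D F], [D → . x d], [D → F . D F], [F → . (], [F → . P id (], [F → . d F], [P → . d F P], [P → . x D] }  — shift
  I8: { [D → . F D F], [D → . x d], [D → x . d], [F → . (], [F → . P id (], [F → . d F], [P → . d F P], [P → . x D], [P → x . D] }  — shift
  I9: { [D → x d .], [F → . (], [F → . P id (], [F → . d F], [F → d . F], [P → . d F P], [P → . x D], [P → d . F P] }  — shift, reduce
  I10: { [F → d F .], [P → . d F P], [P → . x D], [P → d F . P] }  — shift, reduce
  I11: { [P → d F P .] }  — reduce
  I12: { [F → . (], [F → . P id (], [F → . d F], [P → . d F P], [P → . x D], [P → d . F P] }  — shift
  I13: { [P → . d F P], [P → . x D], [P → d F . P] }  — shift
  I14: { [D → F D . F], [F → . (], [F → . P id (], [F → . d F], [P → . d F P], [P → . x D] }  — shift
  I15: { [D → F D F .] }  — reduce
  I16: { [F → P id . (] }  — shift
  I17: { [F → P id ( .] }  — reduce

No state contains more than one complete item.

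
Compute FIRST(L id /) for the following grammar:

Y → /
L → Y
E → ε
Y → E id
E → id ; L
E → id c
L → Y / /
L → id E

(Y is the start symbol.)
FIRST sets of the non-terminals involved (from the grammar, by fixed-point iteration):
  FIRST(L) = { '/', 'id' }

To compute FIRST(L id /), process the symbols left to right:
Symbol L is a non-terminal. Add FIRST(L) \ {ε} = { '/', 'id' }
L is not nullable (ε ∉ FIRST(L)), so stop here.
FIRST(L id /) = { '/', 'id' }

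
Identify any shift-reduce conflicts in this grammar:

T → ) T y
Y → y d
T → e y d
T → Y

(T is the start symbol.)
No shift-reduce conflicts

Augment with T' → T and build the canonical LR(0) collection (I0 = CLOSURE({[T' → . T]}), then GOTO on every symbol after a dot until no new states appear). It has 11 states:
  I0: { [T → . ) T y], [T → . Y], [T → . e y d], [T' → . T], [Y → . y d] }  — shift
  I1: { [T → ) . T y], [T → . ) T y], [T → . Y], [T → . e y d], [Y → . y d] }  — shift
  I2: { [T' → T .] }  — accept
  I3: { [T → Y .] }  — reduce
  I4: { [T → e . y d] }  — shift
  I5: { [Y → y . d] }  — shift
  I6: { [Y → y d .] }  — reduce
  I7: { [T → e y . d] }  — shift
  I8: { [T → e y d .] }  — reduce
  I9: { [T → ) T . y] }  — shift
  I10: { [T → ) T y .] }  — reduce

No state contains both a complete item and a shift item.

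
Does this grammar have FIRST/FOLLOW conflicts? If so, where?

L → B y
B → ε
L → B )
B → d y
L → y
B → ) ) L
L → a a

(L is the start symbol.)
Yes. B → ')' ')' L with FOLLOW(B) on { ')' }

A FIRST/FOLLOW conflict occurs when a non-terminal N has a nullable alternative N → β (β ⇒* ε) and another alternative N → α with FIRST(α) ∩ FOLLOW(N) ≠ ∅: on such a lookahead the parser cannot decide between expanding α and letting N vanish via β.

Nullable non-terminals: B.

B: nullable alternative(s) B → ε; FOLLOW(B) = { ')', 'y' }
  B → ε: FIRST \ {ε} = { } — this is the only nullable alternative, skip
  B → d y: FIRST \ {ε} = { 'd' } — disjoint from FOLLOW(B)
  B → ) ) L: FIRST \ {ε} = { ')' } — overlaps FOLLOW(B) on { ')' }: CONFLICT

L has no nullable alternative, so no FIRST/FOLLOW check is needed there.

So the grammar has 1 FIRST/FOLLOW conflict (marked CONFLICT above).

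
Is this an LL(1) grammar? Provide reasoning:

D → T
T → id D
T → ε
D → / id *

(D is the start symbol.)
Relevant sets:
  FIRST(T) = { 'id', ε }
  FOLLOW(D) = { $ }
  FOLLOW(T) = { $ }

For D:
  PREDICT(D → T) = { $, 'id' }
  PREDICT(D → '/' id '*') = { '/' }
For T:
  PREDICT(T → id D) = { 'id' }
  PREDICT(T → ε) = { $ }

All predict sets are disjoint. The grammar IS LL(1).

Answer: Yes, the grammar is LL(1).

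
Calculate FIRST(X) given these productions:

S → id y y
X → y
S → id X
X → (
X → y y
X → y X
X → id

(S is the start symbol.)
To compute FIRST(X), examine every production with X on the left-hand side, reading each right-hand side left to right until a non-nullable symbol is reached.

From X → y:
  - y is a terminal: add 'y' and stop
From X → (:
  - '(' is a terminal: add '(' and stop
From X → y y:
  - y is a terminal: add 'y' and stop
From X → y X:
  - y is a terminal: add 'y' and stop
From X → id:
  - id is a terminal: add 'id' and stop

Collecting: FIRST(X) = { '(', 'id', 'y' }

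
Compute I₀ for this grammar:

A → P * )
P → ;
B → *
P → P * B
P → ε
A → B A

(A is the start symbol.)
{ [A → . B A], [A → . P * )], [A' → . A], [B → . *], [P → . ;], [P → . P * B], [P → .] }

First, augment the grammar with A' → A
I₀ = CLOSURE({ [A' → . A] }):
  [A' → . A] has the dot before A: add [A → . P * )], [A → . B A]
  [A → . P * )] has the dot before P: add [P → . ;], [P → . P * B], [P → .]
  [A → . B A] has the dot before B: add [B → . *]
No further items can be added.

I₀ = { [A → . B A], [A → . P * )], [A' → . A], [B → . *], [P → . ;], [P → . P * B], [P → .] }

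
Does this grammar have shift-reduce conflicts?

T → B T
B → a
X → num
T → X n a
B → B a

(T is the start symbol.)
No shift-reduce conflicts

A shift-reduce conflict occurs when an LR(0) state has both:
  - a complete (reduce) item [A → α .] (dot at the end), and
  - a shift item [B → β . c γ] (dot before a terminal).

Augment with T' → T and build the canonical LR(0) collection (I0 = CLOSURE({[T' → . T]}), then GOTO on every symbol after a dot until no new states appear). It has 10 states:
  I0: { [B → . B a], [B → . a], [T → . B T], [T → . X n a], [T' → . T], [X → . num] }  — shift
  I1: { [B → . B a], [B → . a], [B → B . a], [T → . B T], [T → . X n a], [T → B . T], [X → . num] }  — shift
  I2: { [T' → T .] }  — accept
  I3: { [T → X . n a] }  — shift
  I4: { [B → a .] }  — reduce
  I5: { [X → num .] }  — reduce
  I6: { [T → X n . a] }  — shift
  I7: { [T → X n a .] }  — reduce
  I8: { [T → B T .] }  — reduce
  I9: { [B → B a .], [B → a .] }  — 2 reduces

No state contains both a complete item and a shift item.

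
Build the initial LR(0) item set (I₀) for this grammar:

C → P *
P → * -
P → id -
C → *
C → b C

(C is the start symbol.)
First, augment the grammar with C' → C
I₀ = CLOSURE({ [C' → . C] }):
  [C' → . C] has the dot before C: add [C → . P *], [C → . *], [C → . b C]
  [C → . P *] has the dot before P: add [P → . * -], [P → . id -]
No further items can be added.

I₀ = { [C → . *], [C → . P *], [C → . b C], [C' → . C], [P → . * -], [P → . id -] }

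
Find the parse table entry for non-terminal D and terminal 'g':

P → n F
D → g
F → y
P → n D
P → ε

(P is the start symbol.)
To find M[D, 'g'], we find productions for D where 'g' is in the predict set (PREDICT(N → α) = (FIRST(α) \ {ε}) ∪ (FOLLOW(N) if α ⇒* ε)).

D → g: PREDICT = { 'g' }
  'g' is in predict set, so this production goes in M[D, 'g']

M[D, 'g'] = D → g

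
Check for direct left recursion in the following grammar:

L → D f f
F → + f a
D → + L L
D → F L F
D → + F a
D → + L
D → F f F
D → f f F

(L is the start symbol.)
L → D f f: starts with D
F → + f a: starts with '+'
D → + L L: starts with '+'
D → F L F: starts with F
D → + F a: starts with '+'
D → + L: starts with '+'
D → F f F: starts with F
D → f f F: starts with f

No direct left recursion found.

Answer: No direct left recursion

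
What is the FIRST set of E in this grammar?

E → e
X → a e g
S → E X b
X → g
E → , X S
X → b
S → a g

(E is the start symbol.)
{ ',', 'e' }

To compute FIRST(E), examine every production with E on the left-hand side, reading each right-hand side left to right until a non-nullable symbol is reached.

From E → e:
  - e is a terminal: add 'e' and stop
From E → , X S:
  - ',' is a terminal: add ',' and stop

Collecting: FIRST(E) = { ',', 'e' }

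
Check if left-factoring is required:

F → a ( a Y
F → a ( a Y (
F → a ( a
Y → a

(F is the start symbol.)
Yes, F has productions with common prefix 'a ( a'

Left-factoring is needed when two productions for the same non-terminal
share a common prefix on the right-hand side.

Productions for F:
  F → a ( a Y
  F → a ( a Y (
  F → a ( a

Found common prefix 'a ( a' in productions for F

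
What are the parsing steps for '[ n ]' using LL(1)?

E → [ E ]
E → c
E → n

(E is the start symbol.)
Stack is shown with the top on the left.

Stack    Input    Action
------------------------
E $      [ n ] $  output E → [ E ]
[ E ] $  [ n ] $  match '['
E ] $    n ] $    output E → n
n ] $    n ] $    match 'n'
] $      ] $      match ']'
$        $        accept

The string is accepted.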